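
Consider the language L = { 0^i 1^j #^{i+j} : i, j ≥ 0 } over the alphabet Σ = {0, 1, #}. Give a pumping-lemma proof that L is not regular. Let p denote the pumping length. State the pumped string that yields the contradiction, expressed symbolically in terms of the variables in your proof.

Assume L is regular. Let p be the pumping length given by the pumping lemma.
Take w = 0^p 1^p #^{2p} ∈ L (with i=j=p, i+j=2p), |w| = 4p ≥ p.
Write w = xyz as guaranteed by the lemma, with |xy| ≤ p and y is nonempty.
Because |xy| ≤ p and w begins with p copies of 0, we have y = 0^k with 1 ≤ k ≤ p.
Consider xy^2z = 0^{p+k} 1^p #^{2p}. Now the 0- and 1-counts sum to 2p+k, but the #-count is 2p ≠ 2p+k. So xy^2z ∉ L.
This is a contradiction; hence L is not regular.

0^{p+k} 1^p #^{2p}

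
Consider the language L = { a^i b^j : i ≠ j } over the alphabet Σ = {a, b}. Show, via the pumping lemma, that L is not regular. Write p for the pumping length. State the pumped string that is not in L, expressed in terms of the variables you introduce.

a^{p+p!} b^{p+p!}

Assume L is regular. Let p be the pumping length given by the pumping lemma.
Choose w = a^p b^{p+p!}. Since p ≠ p+p!, w ∈ L; and |w| ≥ p.
The pumping lemma gives a decomposition w = xyz where |xy| ≤ p and |y| ≥ 1.
Since the first p symbols of w are all a's and |xy| ≤ p, y lies entirely in the leading a-block: y = a^k for some k with 1 ≤ k ≤ p.
Since 1 ≤ k ≤ p, k divides p!; set t = 1 + p!/k. Then xy^t z has p + (p!/k)·k = p + p! copies of a. Now the a-count equals the b-count, so i ≠ j fails. So xy^t z = a^{p+p!} b^{p+p!} ∉ L.
Contradiction. Therefore L is not regular.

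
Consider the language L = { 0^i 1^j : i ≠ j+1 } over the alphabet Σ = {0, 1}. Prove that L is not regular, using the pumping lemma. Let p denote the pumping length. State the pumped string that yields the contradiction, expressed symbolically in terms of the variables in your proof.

0^{p+p!} 1^{p+p!-1}

Assume L is regular. Let p be the pumping length given by the pumping lemma.
Choose w = 0^p 1^{p+p!-1}. Since p ≠ (p+p!-1)+1 = p+p!, w ∈ L; and |w| ≥ p.
The pumping lemma gives a decomposition w = xyz where |xy| ≤ p and |y| > 0.
Since the first p symbols of w are all 0's and |xy| ≤ p, y lies entirely in the leading 0-block: y = 0^k for some k with 1 ≤ k ≤ p.
Since 1 ≤ k ≤ p, k divides p!; set t = 1 + p!/k. Then xy^t z has p + (p!/k)·k = p + p! copies of 0. Now the 0-count is p+p! and (1-count)+1 = (p+p!-1)+1 = p+p!, so i ≠ j+1 fails. So xy^t z = 0^{p+p!} 1^{p+p!-1} ∉ L.
This is a contradiction; hence L is not regular.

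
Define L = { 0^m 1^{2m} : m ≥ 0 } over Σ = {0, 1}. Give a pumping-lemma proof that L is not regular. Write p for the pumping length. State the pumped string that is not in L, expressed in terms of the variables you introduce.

Assume L is regular. Let p be the pumping length given by the pumping lemma.
Let w = 0^p 1^{2p} ∈ L; note |w| = 3p ≥ p.
Write w = xyz as guaranteed by the lemma, with |xy| ≤ p and y is nonempty.
The first p characters of w are 0's, so xy (and hence y) consists only of 0's. Write y = 0^k, 1 ≤ k ≤ p.
Pump with i = 2: xy^2z = 0^{p+k} 1^{2p}. For this to lie in L we would need 2p = 2(p+k), which forces k = 0. But k ≥ 1, so xy^2z ∉ L.
Contradiction. Therefore L is not regular.

0^{p+k} 1^{2p}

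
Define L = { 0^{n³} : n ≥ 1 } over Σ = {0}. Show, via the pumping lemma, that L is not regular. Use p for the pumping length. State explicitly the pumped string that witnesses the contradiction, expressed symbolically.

Assume L is regular. Let p be the pumping length given by the pumping lemma.
Take w = 0^{p³} ∈ L with |w| = p³ ≥ p.
Write w = xyz as guaranteed by the lemma, with |xy| ≤ p and y is nonempty.
Then y = 0^k for some k with 1 ≤ k ≤ p.
Pump with i = 2: xy^2z = 0^{p³+k}. Since 1 ≤ k ≤ p, p³ < p³+k ≤ p³+p < p³+3p²+3p+1 = (p+1)³, so p³+k is not a perfect cube. So xy^2z ∉ L.
This contradicts the pumping lemma, so L is not regular.

0^{p³+k}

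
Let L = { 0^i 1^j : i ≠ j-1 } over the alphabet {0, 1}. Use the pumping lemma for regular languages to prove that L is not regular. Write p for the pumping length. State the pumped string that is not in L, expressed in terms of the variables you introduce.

0^{p+p!} 1^{p+p!+1}

Assume L is regular; let p be its pumping constant.
Choose w = 0^p 1^{p+p!+1}. Since p ≠ (p+p!+1)-1 = p+p!, w ∈ L; and |w| ≥ p.
The pumping lemma gives a decomposition w = xyz where |xy| ≤ p and |y| > 0.
Since the first p symbols of w are all 0's and |xy| ≤ p, y lies entirely in the leading 0-block: y = 0^k for some k with 1 ≤ k ≤ p.
Since 1 ≤ k ≤ p, k divides p!; set t = 1 + p!/k. Then xy^t z has p + (p!/k)·k = p + p! copies of 0. Now the 0-count is p+p! and (1-count)-1 = (p+p!+1)-1 = p+p!, so i ≠ j-1 fails. So xy^t z = 0^{p+p!} 1^{p+p!+1} ∉ L.
This is a contradiction; hence L is not regular.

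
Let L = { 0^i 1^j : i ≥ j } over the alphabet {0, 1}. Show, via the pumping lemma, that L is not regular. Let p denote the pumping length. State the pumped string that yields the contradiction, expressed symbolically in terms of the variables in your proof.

Toward a contradiction, assume L is regular with pumping length p.
Choose w = 0^p 1^p ∈ L, with |w| = 2p ≥ p.
The pumping lemma gives a decomposition w = xyz where |xy| ≤ p and |y| > 0.
The first p characters of w are 0's, so xy (and hence y) consists only of 0's. Write y = 0^k, 1 ≤ k ≤ p.
Consider xy^0z = xz = 0^{p-k} 1^p. Since k ≥ 1, the 0-count p-k is less than p, so i ≥ j fails; thus xz ∉ L.
Contradiction. Therefore L is not regular.

0^{p-k} 1^p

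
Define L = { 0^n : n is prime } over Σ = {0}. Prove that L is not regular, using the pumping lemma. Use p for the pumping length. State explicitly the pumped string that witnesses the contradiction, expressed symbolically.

Toward a contradiction, assume L is regular with pumping length p.
Let q be a prime with q ≥ p+2 (infinitely many primes exist), and take w = 0^q ∈ L with |w| = q ≥ p.
The pumping lemma gives a decomposition w = xyz where |xy| ≤ p and |y| ≥ 1.
Then y = 0^k for some k with 1 ≤ k ≤ p.
Since 1 ≤ k ≤ p, |xz| = q-k. Pump with i = q+1: |xy^{q+1}z| = (q-k)+(q+1)k = q+qk = q(1+k), which is composite (both factors ≥ 2). So xy^{q+1}z = 0^{q(1+k)} ∉ L.
Contradiction. Therefore L is not regular.

0^{q(1+k)}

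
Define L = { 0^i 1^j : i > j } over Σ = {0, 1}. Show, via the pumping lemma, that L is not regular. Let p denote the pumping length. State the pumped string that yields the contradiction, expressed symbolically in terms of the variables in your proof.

0^{p+1-k} 1^p

Assume L is regular; let p be its pumping constant.
Choose w = 0^{p+1} 1^p ∈ L, with |w| = 2p+1 ≥ p.
The pumping lemma gives a decomposition w = xyz where |xy| ≤ p and |y| > 0.
The first p characters of w are 0's, so xy (and hence y) consists only of 0's. Write y = 0^k, 1 ≤ k ≤ p.
Consider xy^0z = xz = 0^{p+1-k} 1^p. Since k ≥ 1, the 0-count p+1-k is at most p, so i > j fails; thus xz ∉ L.
This contradicts the pumping lemma, so L is not regular.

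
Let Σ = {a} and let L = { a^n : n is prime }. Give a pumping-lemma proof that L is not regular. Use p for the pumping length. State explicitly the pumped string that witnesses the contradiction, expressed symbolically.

Assume L is regular. Let p be the pumping length given by the pumping lemma.
Let q be a prime with q ≥ p+2 (infinitely many primes exist), and take w = a^q ∈ L with |w| = q ≥ p.
By the pumping lemma, w = xyz with |xy| ≤ p and |y| ≥ 1.
Then y = a^k for some k with 1 ≤ k ≤ p.
Since 1 ≤ k ≤ p, |xz| = q-k. Pump with i = q+1: |xy^{q+1}z| = (q-k)+(q+1)k = q+qk = q(1+k), which is composite (both factors ≥ 2). So xy^{q+1}z = a^{q(1+k)} ∉ L.
This is a contradiction; hence L is not regular.

a^{q(1+k)}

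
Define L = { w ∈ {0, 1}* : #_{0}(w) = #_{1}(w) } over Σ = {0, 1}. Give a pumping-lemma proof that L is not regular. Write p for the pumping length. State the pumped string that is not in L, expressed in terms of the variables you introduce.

Assume L is regular; let p be its pumping constant.
Choose w = 0^p 1^p ∈ L with |w| = 2p ≥ p.
By the pumping lemma, w = xyz with |xy| ≤ p and |y| ≥ 1.
Since the first p symbols of w are all 0's and |xy| ≤ p, y lies entirely in the leading 0-block: y = 0^k for some k with 1 ≤ k ≤ p.
Pump with i = 2: xy^2z = 0^{p+k} 1^p has p+k occurrences of 0 but only p of 1. Since k ≥ 1 the counts differ, so xy^2z ∉ L.
Contradiction. Therefore L is not regular.

0^{p+k} 1^p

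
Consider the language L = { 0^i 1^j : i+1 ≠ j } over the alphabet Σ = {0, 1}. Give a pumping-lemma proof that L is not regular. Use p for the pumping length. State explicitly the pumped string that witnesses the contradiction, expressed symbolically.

Assume L is regular; let p be its pumping constant.
Choose w = 0^p 1^{p+p!+1}. Since p ≠ (p+p!+1)-1 = p+p!, w ∈ L; and |w| ≥ p.
The pumping lemma gives a decomposition w = xyz where |xy| ≤ p and |y| ≥ 1.
The first p characters of w are 0's, so xy (and hence y) consists only of 0's. Write y = 0^k, 1 ≤ k ≤ p.
Since 1 ≤ k ≤ p, k divides p!; set t = 1 + p!/k. Then xy^t z has p + (p!/k)·k = p + p! copies of 0. Now the 0-count is p+p! and (1-count)-1 = (p+p!+1)-1 = p+p!, so i+1 ≠ j fails. So xy^t z = 0^{p+p!} 1^{p+p!+1} ∉ L.
Contradiction. Therefore L is not regular.

0^{p+p!} 1^{p+p!+1}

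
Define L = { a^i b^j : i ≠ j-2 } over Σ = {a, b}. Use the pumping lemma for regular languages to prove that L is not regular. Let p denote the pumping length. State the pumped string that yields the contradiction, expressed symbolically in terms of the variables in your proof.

Toward a contradiction, assume L is regular with pumping length p.
Choose w = a^p b^{p+p!+2}. Since p ≠ (p+p!+2)-2 = p+p!, w ∈ L; and |w| ≥ p.
The pumping lemma gives a decomposition w = xyz where |xy| ≤ p and y is nonempty.
Because |xy| ≤ p and w begins with p copies of a, we have y = a^k with 1 ≤ k ≤ p.
Since 1 ≤ k ≤ p, k divides p!; set t = 1 + p!/k. Then xy^t z has p + (p!/k)·k = p + p! copies of a. Now the a-count is p+p! and (b-count)-2 = (p+p!+2)-2 = p+p!, so i ≠ j-2 fails. So xy^t z = a^{p+p!} b^{p+p!+2} ∉ L.
This contradicts the pumping lemma, so L is not regular.

a^{p+p!} b^{p+p!+2}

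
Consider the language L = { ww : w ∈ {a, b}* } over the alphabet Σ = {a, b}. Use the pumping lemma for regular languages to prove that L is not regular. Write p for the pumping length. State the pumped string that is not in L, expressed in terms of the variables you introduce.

Suppose for contradiction that L is regular, and let p be the pumping length.
Take w = a^p b^p a^p b^p = uu where u = a^pb^p; then w ∈ L and |w| = 4p ≥ p.
Write w = xyz as guaranteed by the lemma, with |xy| ≤ p and |y| > 0.
Since the first p symbols of w are all a's and |xy| ≤ p, y lies entirely in the leading a-block: y = a^k for some k with 1 ≤ k ≤ p.
Pump with i = 2: xy^2z = a^{p+k} b^p a^p b^p, of length 4p+k. Suppose this equals vv. The string starts with a and ends with b, so v does too; thus the boundary between the two copies of v is a b→a transition. There is exactly one such transition, at position 2p+k, so |v| = 2p+k and |vv| = 4p+2k ≠ 4p+k since k ≥ 1. So xy^2z ∉ L.
Contradiction. Therefore L is not regular.

a^{p+k} b^p a^p b^p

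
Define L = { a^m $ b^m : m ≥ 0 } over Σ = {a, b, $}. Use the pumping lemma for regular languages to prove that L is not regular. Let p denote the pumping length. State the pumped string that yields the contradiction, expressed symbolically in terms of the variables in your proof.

Assume L is regular. Let p be the pumping length given by the pumping lemma.
Take w = a^p $ b^p ∈ L with |w| = 2p+1 ≥ p.
The pumping lemma gives a decomposition w = xyz where |xy| ≤ p and y is nonempty.
The first p characters of w are a's, so xy (and hence y) consists only of a's. Write y = a^k, 1 ≤ k ≤ p.
Pump with i = 2: xy^2z = a^{p+k} $ b^p, which would require p+k = p. But k ≥ 1, so xy^2z ∉ L.
Contradiction. Therefore L is not regular.

a^{p+k} $ b^p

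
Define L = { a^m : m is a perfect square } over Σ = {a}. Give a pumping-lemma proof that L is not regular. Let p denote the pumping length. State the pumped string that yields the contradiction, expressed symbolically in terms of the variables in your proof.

Suppose for contradiction that L is regular, and let p be the pumping length.
Take w = a^{p²} ∈ L with |w| = p² ≥ p.
The pumping lemma gives a decomposition w = xyz where |xy| ≤ p and y is nonempty.
Then y = a^k for some k with 1 ≤ k ≤ p.
Pump with i = 2: xy^2z = a^{p²+k}. Since 1 ≤ k ≤ p, p² < p²+k ≤ p²+p < (p+1)², so p²+k lies strictly between consecutive squares and is not a perfect square. So xy^2z ∉ L.
This is a contradiction; hence L is not regular.

a^{p²+k}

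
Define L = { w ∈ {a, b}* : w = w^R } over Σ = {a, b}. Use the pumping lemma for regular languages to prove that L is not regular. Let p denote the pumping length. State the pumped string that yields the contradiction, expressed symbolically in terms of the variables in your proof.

Suppose for contradiction that L is regular, and let p be the pumping length.
Take w = a^p b a^p, a palindrome of length 2p+1 ≥ p.
By the pumping lemma, w = xyz with |xy| ≤ p and |y| ≥ 1.
The first p characters of w are a's, so xy (and hence y) consists only of a's. Write y = a^k, 1 ≤ k ≤ p.
Pump with i = 2: xy^2z = a^{p+k} b a^p. Its reverse is a^p b a^{p+k}, which differs from xy^2z since k ≥ 1. So xy^2z is not a palindrome and xy^2z ∉ L.
This contradicts the pumping lemma, so L is not regular.

a^{p+k} b a^p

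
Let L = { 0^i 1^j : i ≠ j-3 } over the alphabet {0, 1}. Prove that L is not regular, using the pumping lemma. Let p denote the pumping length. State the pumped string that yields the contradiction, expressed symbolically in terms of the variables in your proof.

0^{p+p!} 1^{p+p!+3}

Suppose for contradiction that L is regular, and let p be the pumping length.
Choose w = 0^p 1^{p+p!+3}. Since p ≠ (p+p!+3)-3 = p+p!, w ∈ L; and |w| ≥ p.
Write w = xyz as guaranteed by the lemma, with |xy| ≤ p and y is nonempty.
The first p characters of w are 0's, so xy (and hence y) consists only of 0's. Write y = 0^k, 1 ≤ k ≤ p.
Since 1 ≤ k ≤ p, k divides p!; set t = 1 + p!/k. Then xy^t z has p + (p!/k)·k = p + p! copies of 0. Now the 0-count is p+p! and (1-count)-3 = (p+p!+3)-3 = p+p!, so i ≠ j-3 fails. So xy^t z = 0^{p+p!} 1^{p+p!+3} ∉ L.
Contradiction. Therefore L is not regular.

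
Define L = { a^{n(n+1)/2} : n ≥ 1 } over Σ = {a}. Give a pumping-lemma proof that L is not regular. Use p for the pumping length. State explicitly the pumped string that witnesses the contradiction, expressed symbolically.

a^{p(p+1)/2+k}

Assume L is regular. Let p be the pumping length given by the pumping lemma.
Take w = a^{p(p+1)/2} ∈ L with |w| = p(p+1)/2 ≥ p.
By the pumping lemma, w = xyz with |xy| ≤ p and |y| > 0.
Then y = a^k for some k with 1 ≤ k ≤ p.
Pump with i = 2: xy^2z = a^{p(p+1)/2+k}. Since 1 ≤ k ≤ p, p(p+1)/2 < p(p+1)/2+k ≤ p(p+1)/2+p < (p+1)(p+2)/2, so p(p+1)/2+k is strictly between consecutive triangular numbers. So xy^2z ∉ L.
Contradiction. Therefore L is not regular.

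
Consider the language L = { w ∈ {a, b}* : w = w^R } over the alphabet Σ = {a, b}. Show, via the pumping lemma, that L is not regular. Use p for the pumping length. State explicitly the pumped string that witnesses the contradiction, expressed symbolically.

a^{p+k} b a^p

Assume L is regular; let p be its pumping constant.
Take w = a^p b a^p, a palindrome of length 2p+1 ≥ p.
Write w = xyz as guaranteed by the lemma, with |xy| ≤ p and |y| > 0.
Since the first p symbols of w are all a's and |xy| ≤ p, y lies entirely in the leading a-block: y = a^k for some k with 1 ≤ k ≤ p.
Pump with i = 2: xy^2z = a^{p+k} b a^p. Its reverse is a^p b a^{p+k}, which differs from xy^2z since k ≥ 1. So xy^2z is not a palindrome and xy^2z ∉ L.
This contradicts the pumping lemma, so L is not regular.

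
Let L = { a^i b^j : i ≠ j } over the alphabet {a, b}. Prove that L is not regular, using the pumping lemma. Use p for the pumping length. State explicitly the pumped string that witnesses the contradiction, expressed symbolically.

Toward a contradiction, assume L is regular with pumping length p.
Choose w = a^p b^{p+p!}. Since p ≠ p+p!, w ∈ L; and |w| ≥ p.
Write w = xyz as guaranteed by the lemma, with |xy| ≤ p and |y| > 0.
The first p characters of w are a's, so xy (and hence y) consists only of a's. Write y = a^k, 1 ≤ k ≤ p.
Since 1 ≤ k ≤ p, k divides p!; set t = 1 + p!/k. Then xy^t z has p + (p!/k)·k = p + p! copies of a. Now the a-count equals the b-count, so i ≠ j fails. So xy^t z = a^{p+p!} b^{p+p!} ∉ L.
This contradicts the pumping lemma, so L is not regular.

a^{p+p!} b^{p+p!}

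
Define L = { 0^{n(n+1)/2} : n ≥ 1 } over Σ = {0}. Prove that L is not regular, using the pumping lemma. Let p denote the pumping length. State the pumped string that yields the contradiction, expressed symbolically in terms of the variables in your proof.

Assume L is regular. Let p be the pumping length given by the pumping lemma.
Take w = 0^{p(p+1)/2} ∈ L with |w| = p(p+1)/2 ≥ p.
Write w = xyz as guaranteed by the lemma, with |xy| ≤ p and |y| > 0.
Then y = 0^k for some k with 1 ≤ k ≤ p.
Pump with i = 2: xy^2z = 0^{p(p+1)/2+k}. Since 1 ≤ k ≤ p, p(p+1)/2 < p(p+1)/2+k ≤ p(p+1)/2+p < (p+1)(p+2)/2, so p(p+1)/2+k is strictly between consecutive triangular numbers. So xy^2z ∉ L.
Contradiction. Therefore L is not regular.

0^{p(p+1)/2+k}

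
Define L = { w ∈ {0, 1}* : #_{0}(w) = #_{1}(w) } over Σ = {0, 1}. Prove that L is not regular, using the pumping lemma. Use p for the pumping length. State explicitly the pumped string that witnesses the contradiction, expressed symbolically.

0^{p+k} 1^p

Suppose for contradiction that L is regular, and let p be the pumping length.
Choose w = 0^p 1^p ∈ L with |w| = 2p ≥ p.
Write w = xyz as guaranteed by the lemma, with |xy| ≤ p and |y| ≥ 1.
The first p characters of w are 0's, so xy (and hence y) consists only of 0's. Write y = 0^k, 1 ≤ k ≤ p.
Pump with i = 2: xy^2z = 0^{p+k} 1^p has p+k occurrences of 0 but only p of 1. Since k ≥ 1 the counts differ, so xy^2z ∉ L.
This is a contradiction; hence L is not regular.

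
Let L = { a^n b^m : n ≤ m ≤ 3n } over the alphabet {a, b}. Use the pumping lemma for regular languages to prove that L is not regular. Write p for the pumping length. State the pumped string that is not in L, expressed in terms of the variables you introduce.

Toward a contradiction, assume L is regular with pumping length p.
Take w = a^p b^p ∈ L (since p ≤ p ≤ 3p), with |w| = 2p ≥ p.
The pumping lemma gives a decomposition w = xyz where |xy| ≤ p and y is nonempty.
The first p characters of w are a's, so xy (and hence y) consists only of a's. Write y = a^k, 1 ≤ k ≤ p.
Pump with i = 2: xy^2z = a^{p+k} b^p. Now n = p+k > p = m, so the condition n ≤ m fails. Thus xy^2z ∉ L.
This contradicts the pumping lemma, so L is not regular.

a^{p+k} b^p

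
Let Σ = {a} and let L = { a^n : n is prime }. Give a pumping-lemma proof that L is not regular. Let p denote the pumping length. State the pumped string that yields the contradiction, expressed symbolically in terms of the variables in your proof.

Assume L is regular; let p be its pumping constant.
Let q be a prime with q ≥ p+2 (infinitely many primes exist), and take w = a^q ∈ L with |w| = q ≥ p.
By the pumping lemma, w = xyz with |xy| ≤ p and |y| ≥ 1.
Then y = a^k for some k with 1 ≤ k ≤ p.
Since 1 ≤ k ≤ p, |xz| = q-k. Pump with i = q+1: |xy^{q+1}z| = (q-k)+(q+1)k = q+qk = q(1+k), which is composite (both factors ≥ 2). So xy^{q+1}z = a^{q(1+k)} ∉ L.
Contradiction. Therefore L is not regular.

a^{q(1+k)}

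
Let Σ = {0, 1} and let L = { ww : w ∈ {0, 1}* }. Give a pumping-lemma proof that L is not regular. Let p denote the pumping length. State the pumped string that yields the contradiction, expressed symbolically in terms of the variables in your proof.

0^{p+k} 1^p 0^p 1^p

Suppose for contradiction that L is regular, and let p be the pumping length.
Take w = 0^p 1^p 0^p 1^p = uu where u = 0^p1^p; then w ∈ L and |w| = 4p ≥ p.
Write w = xyz as guaranteed by the lemma, with |xy| ≤ p and |y| ≥ 1.
Since the first p symbols of w are all 0's and |xy| ≤ p, y lies entirely in the leading 0-block: y = 0^k for some k with 1 ≤ k ≤ p.
Pump with i = 2: xy^2z = 0^{p+k} 1^p 0^p 1^p, of length 4p+k. Suppose this equals vv. The string starts with 0 and ends with 1, so v does too; thus the boundary between the two copies of v is a 1→0 transition. There is exactly one such transition, at position 2p+k, so |v| = 2p+k and |vv| = 4p+2k ≠ 4p+k since k ≥ 1. So xy^2z ∉ L.
This contradicts the pumping lemma, so L is not regular.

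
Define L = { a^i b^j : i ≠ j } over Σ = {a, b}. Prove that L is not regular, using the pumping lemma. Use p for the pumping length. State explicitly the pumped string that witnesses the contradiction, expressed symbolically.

a^{p+p!} b^{p+p!}

Toward a contradiction, assume L is regular with pumping length p.
Choose w = a^p b^{p+p!}. Since p ≠ p+p!, w ∈ L; and |w| ≥ p.
The pumping lemma gives a decomposition w = xyz where |xy| ≤ p and y is nonempty.
Because |xy| ≤ p and w begins with p copies of a, we have y = a^k with 1 ≤ k ≤ p.
Since 1 ≤ k ≤ p, k divides p!; set t = 1 + p!/k. Then xy^t z has p + (p!/k)·k = p + p! copies of a. Now the a-count equals the b-count, so i ≠ j fails. So xy^t z = a^{p+p!} b^{p+p!} ∉ L.
This contradicts the pumping lemma, so L is not regular.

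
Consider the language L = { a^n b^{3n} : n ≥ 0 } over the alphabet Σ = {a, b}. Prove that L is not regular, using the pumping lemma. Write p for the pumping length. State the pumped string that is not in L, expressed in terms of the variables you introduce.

a^{p+k} b^{3p}

Toward a contradiction, assume L is regular with pumping length p.
Take w = a^p b^{3p}. Then w ∈ L and |w| = 4p ≥ p.
By the pumping lemma, w = xyz with |xy| ≤ p and |y| ≥ 1.
The first p characters of w are a's, so xy (and hence y) consists only of a's. Write y = a^k, 1 ≤ k ≤ p.
Pump with i = 2: xy^2z = a^{p+k} b^{3p}. For this to lie in L we would need 3p = 3(p+k), which forces k = 0. But k ≥ 1, so xy^2z ∉ L.
Contradiction. Therefore L is not regular.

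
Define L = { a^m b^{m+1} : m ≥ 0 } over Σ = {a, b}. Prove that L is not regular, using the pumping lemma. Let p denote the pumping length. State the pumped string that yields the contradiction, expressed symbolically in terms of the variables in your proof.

Suppose for contradiction that L is regular, and let p be the pumping length.
Choose w = a^p b^{p+1}, which is in L with |w| = 2p+1 ≥ p.
Write w = xyz as guaranteed by the lemma, with |xy| ≤ p and |y| ≥ 1.
The first p characters of w are a's, so xy (and hence y) consists only of a's. Write y = a^k, 1 ≤ k ≤ p.
Pump with i = 2: xy^2z = a^{p+k} b^{p+1}. For this to lie in L we would need p+1 = (p+k)+1, which forces k = 0. But k ≥ 1, so xy^2z ∉ L.
This contradicts the pumping lemma, so L is not regular.

a^{p+k} b^{p+1}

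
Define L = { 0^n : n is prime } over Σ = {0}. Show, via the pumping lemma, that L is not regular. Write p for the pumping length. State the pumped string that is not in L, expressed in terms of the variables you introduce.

Toward a contradiction, assume L is regular with pumping length p.
Let q be a prime with q ≥ p+2 (infinitely many primes exist), and take w = 0^q ∈ L with |w| = q ≥ p.
By the pumping lemma, w = xyz with |xy| ≤ p and |y| > 0.
Then y = 0^k for some k with 1 ≤ k ≤ p.
Since 1 ≤ k ≤ p, |xz| = q-k. Pump with i = q+1: |xy^{q+1}z| = (q-k)+(q+1)k = q+qk = q(1+k), which is composite (both factors ≥ 2). So xy^{q+1}z = 0^{q(1+k)} ∉ L.
This is a contradiction; hence L is not regular.

0^{q(1+k)}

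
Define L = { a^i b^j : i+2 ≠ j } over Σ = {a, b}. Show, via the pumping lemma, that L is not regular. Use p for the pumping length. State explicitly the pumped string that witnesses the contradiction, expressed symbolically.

Assume L is regular. Let p be the pumping length given by the pumping lemma.
Choose w = a^p b^{p+p!+2}. Since p ≠ (p+p!+2)-2 = p+p!, w ∈ L; and |w| ≥ p.
Write w = xyz as guaranteed by the lemma, with |xy| ≤ p and y is nonempty.
Since the first p symbols of w are all a's and |xy| ≤ p, y lies entirely in the leading a-block: y = a^k for some k with 1 ≤ k ≤ p.
Since 1 ≤ k ≤ p, k divides p!; set t = 1 + p!/k. Then xy^t z has p + (p!/k)·k = p + p! copies of a. Now the a-count is p+p! and (b-count)-2 = (p+p!+2)-2 = p+p!, so i+2 ≠ j fails. So xy^t z = a^{p+p!} b^{p+p!+2} ∉ L.
Contradiction. Therefore L is not regular.

a^{p+p!} b^{p+p!+2}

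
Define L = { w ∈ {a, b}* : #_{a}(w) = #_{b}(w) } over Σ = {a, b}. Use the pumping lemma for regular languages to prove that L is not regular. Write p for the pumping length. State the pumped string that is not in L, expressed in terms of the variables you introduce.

Assume L is regular. Let p be the pumping length given by the pumping lemma.
Choose w = a^p b^p ∈ L with |w| = 2p ≥ p.
The pumping lemma gives a decomposition w = xyz where |xy| ≤ p and y is nonempty.
The first p characters of w are a's, so xy (and hence y) consists only of a's. Write y = a^k, 1 ≤ k ≤ p.
Pump with i = 2: xy^2z = a^{p+k} b^p has p+k occurrences of a but only p of b. Since k ≥ 1 the counts differ, so xy^2z ∉ L.
Contradiction. Therefore L is not regular.

a^{p+k} b^p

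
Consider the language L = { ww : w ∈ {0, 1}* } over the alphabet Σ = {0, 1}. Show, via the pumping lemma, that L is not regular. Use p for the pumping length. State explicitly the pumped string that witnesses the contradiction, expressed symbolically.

Assume L is regular. Let p be the pumping length given by the pumping lemma.
Take w = 0^p 1^p 0^p 1^p = uu where u = 0^p1^p; then w ∈ L and |w| = 4p ≥ p.
Write w = xyz as guaranteed by the lemma, with |xy| ≤ p and y is nonempty.
Because |xy| ≤ p and w begins with p copies of 0, we have y = 0^k with 1 ≤ k ≤ p.
Pump with i = 2: xy^2z = 0^{p+k} 1^p 0^p 1^p, of length 4p+k. Suppose this equals vv. The string starts with 0 and ends with 1, so v does too; thus the boundary between the two copies of v is a 1→0 transition. There is exactly one such transition, at position 2p+k, so |v| = 2p+k and |vv| = 4p+2k ≠ 4p+k since k ≥ 1. So xy^2z ∉ L.
Contradiction. Therefore L is not regular.

0^{p+k} 1^p 0^p 1^p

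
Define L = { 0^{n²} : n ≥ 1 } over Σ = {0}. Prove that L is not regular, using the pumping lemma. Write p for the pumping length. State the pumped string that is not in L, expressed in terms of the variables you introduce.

0^{p²+k}

Assume L is regular; let p be its pumping constant.
Take w = 0^{p²} ∈ L with |w| = p² ≥ p.
The pumping lemma gives a decomposition w = xyz where |xy| ≤ p and |y| > 0.
Then y = 0^k for some k with 1 ≤ k ≤ p.
Pump with i = 2: xy^2z = 0^{p²+k}. Since 1 ≤ k ≤ p, p² < p²+k ≤ p²+p < (p+1)², so p²+k lies strictly between consecutive squares and is not a perfect square. So xy^2z ∉ L.
Contradiction. Therefore L is not regular.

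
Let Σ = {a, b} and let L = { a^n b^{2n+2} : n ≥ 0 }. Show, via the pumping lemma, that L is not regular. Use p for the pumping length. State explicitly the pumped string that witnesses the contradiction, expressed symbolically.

Toward a contradiction, assume L is regular with pumping length p.
Choose w = a^p b^{2p+2}, which is in L with |w| = 3p+2 ≥ p.
Write w = xyz as guaranteed by the lemma, with |xy| ≤ p and |y| > 0.
The first p characters of w are a's, so xy (and hence y) consists only of a's. Write y = a^k, 1 ≤ k ≤ p.
Pump with i = 2: xy^2z = a^{p+k} b^{2p+2}. For this to lie in L we would need 2p+2 = 2(p+k)+2, which forces k = 0. But k ≥ 1, so xy^2z ∉ L.
Contradiction. Therefore L is not regular.

a^{p+k} b^{2p+2}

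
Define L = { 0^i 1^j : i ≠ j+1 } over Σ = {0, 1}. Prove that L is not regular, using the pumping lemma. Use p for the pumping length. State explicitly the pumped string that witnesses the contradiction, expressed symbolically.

Suppose for contradiction that L is regular, and let p be the pumping length.
Choose w = 0^p 1^{p+p!-1}. Since p ≠ (p+p!-1)+1 = p+p!, w ∈ L; and |w| ≥ p.
By the pumping lemma, w = xyz with |xy| ≤ p and y is nonempty.
Since the first p symbols of w are all 0's and |xy| ≤ p, y lies entirely in the leading 0-block: y = 0^k for some k with 1 ≤ k ≤ p.
Since 1 ≤ k ≤ p, k divides p!; set t = 1 + p!/k. Then xy^t z has p + (p!/k)·k = p + p! copies of 0. Now the 0-count is p+p! and (1-count)+1 = (p+p!-1)+1 = p+p!, so i ≠ j+1 fails. So xy^t z = 0^{p+p!} 1^{p+p!-1} ∉ L.
This contradicts the pumping lemma, so L is not regular.

0^{p+p!} 1^{p+p!-1}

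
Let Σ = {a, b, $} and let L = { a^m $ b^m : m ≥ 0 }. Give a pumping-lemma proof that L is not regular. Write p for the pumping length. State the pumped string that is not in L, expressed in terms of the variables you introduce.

Assume L is regular; let p be its pumping constant.
Take w = a^p $ b^p ∈ L with |w| = 2p+1 ≥ p.
Write w = xyz as guaranteed by the lemma, with |xy| ≤ p and y is nonempty.
Because |xy| ≤ p and w begins with p copies of a, we have y = a^k with 1 ≤ k ≤ p.
Pump with i = 2: xy^2z = a^{p+k} $ b^p, which would require p+k = p. But k ≥ 1, so xy^2z ∉ L.
This is a contradiction; hence L is not regular.

a^{p+k} $ b^p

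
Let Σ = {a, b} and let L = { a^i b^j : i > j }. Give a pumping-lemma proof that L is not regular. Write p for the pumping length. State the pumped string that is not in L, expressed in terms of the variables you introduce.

a^{p+1-k} b^p

Suppose for contradiction that L is regular, and let p be the pumping length.
Choose w = a^{p+1} b^p ∈ L, with |w| = 2p+1 ≥ p.
Write w = xyz as guaranteed by the lemma, with |xy| ≤ p and |y| > 0.
Since the first p symbols of w are all a's and |xy| ≤ p, y lies entirely in the leading a-block: y = a^k for some k with 1 ≤ k ≤ p.
Consider xy^0z = xz = a^{p+1-k} b^p. Since k ≥ 1, the a-count p+1-k is at most p, so i > j fails; thus xz ∉ L.
This contradicts the pumping lemma, so L is not regular.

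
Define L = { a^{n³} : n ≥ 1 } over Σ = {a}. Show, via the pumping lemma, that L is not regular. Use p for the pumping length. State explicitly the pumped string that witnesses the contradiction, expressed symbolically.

a^{p³+k}

Assume L is regular. Let p be the pumping length given by the pumping lemma.
Take w = a^{p³} ∈ L with |w| = p³ ≥ p.
By the pumping lemma, w = xyz with |xy| ≤ p and y is nonempty.
Then y = a^k for some k with 1 ≤ k ≤ p.
Pump with i = 2: xy^2z = a^{p³+k}. Since 1 ≤ k ≤ p, p³ < p³+k ≤ p³+p < p³+3p²+3p+1 = (p+1)³, so p³+k is not a perfect cube. So xy^2z ∉ L.
This contradicts the pumping lemma, so L is not regular.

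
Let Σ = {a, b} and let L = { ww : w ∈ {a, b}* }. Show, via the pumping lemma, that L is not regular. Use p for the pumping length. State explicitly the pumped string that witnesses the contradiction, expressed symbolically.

a^{p+k} b^p a^p b^p

Suppose for contradiction that L is regular, and let p be the pumping length.
Take w = a^p b^p a^p b^p = uu where u = a^pb^p; then w ∈ L and |w| = 4p ≥ p.
The pumping lemma gives a decomposition w = xyz where |xy| ≤ p and |y| > 0.
Because |xy| ≤ p and w begins with p copies of a, we have y = a^k with 1 ≤ k ≤ p.
Pump with i = 2: xy^2z = a^{p+k} b^p a^p b^p, of length 4p+k. Suppose this equals vv. The string starts with a and ends with b, so v does too; thus the boundary between the two copies of v is a b→a transition. There is exactly one such transition, at position 2p+k, so |v| = 2p+k and |vv| = 4p+2k ≠ 4p+k since k ≥ 1. So xy^2z ∉ L.
This is a contradiction; hence L is not regular.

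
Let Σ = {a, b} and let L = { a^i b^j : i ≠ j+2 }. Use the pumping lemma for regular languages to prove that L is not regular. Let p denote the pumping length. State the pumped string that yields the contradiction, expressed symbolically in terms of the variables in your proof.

Assume L is regular; let p be its pumping constant.
Choose w = a^p b^{p+p!-2}. Since p ≠ (p+p!-2)+2 = p+p!, w ∈ L; and |w| ≥ p.
By the pumping lemma, w = xyz with |xy| ≤ p and |y| > 0.
Because |xy| ≤ p and w begins with p copies of a, we have y = a^k with 1 ≤ k ≤ p.
Since 1 ≤ k ≤ p, k divides p!; set t = 1 + p!/k. Then xy^t z has p + (p!/k)·k = p + p! copies of a. Now the a-count is p+p! and (b-count)+2 = (p+p!-2)+2 = p+p!, so i ≠ j+2 fails. So xy^t z = a^{p+p!} b^{p+p!-2} ∉ L.
This contradicts the pumping lemma, so L is not regular.

a^{p+p!} b^{p+p!-2}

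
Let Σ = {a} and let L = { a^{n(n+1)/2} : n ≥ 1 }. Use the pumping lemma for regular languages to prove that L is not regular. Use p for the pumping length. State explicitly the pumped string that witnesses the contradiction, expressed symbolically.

Assume L is regular. Let p be the pumping length given by the pumping lemma.
Take w = a^{p(p+1)/2} ∈ L with |w| = p(p+1)/2 ≥ p.
Write w = xyz as guaranteed by the lemma, with |xy| ≤ p and |y| > 0.
Then y = a^k for some k with 1 ≤ k ≤ p.
Pump with i = 2: xy^2z = a^{p(p+1)/2+k}. Since 1 ≤ k ≤ p, p(p+1)/2 < p(p+1)/2+k ≤ p(p+1)/2+p < (p+1)(p+2)/2, so p(p+1)/2+k is strictly between consecutive triangular numbers. So xy^2z ∉ L.
Contradiction. Therefore L is not regular.

a^{p(p+1)/2+k}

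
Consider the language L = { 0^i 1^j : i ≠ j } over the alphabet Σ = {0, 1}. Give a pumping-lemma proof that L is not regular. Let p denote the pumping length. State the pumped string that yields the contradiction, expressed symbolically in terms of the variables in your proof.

0^{p+p!} 1^{p+p!}

Toward a contradiction, assume L is regular with pumping length p.
Choose w = 0^p 1^{p+p!}. Since p ≠ p+p!, w ∈ L; and |w| ≥ p.
By the pumping lemma, w = xyz with |xy| ≤ p and y is nonempty.
The first p characters of w are 0's, so xy (and hence y) consists only of 0's. Write y = 0^k, 1 ≤ k ≤ p.
Since 1 ≤ k ≤ p, k divides p!; set t = 1 + p!/k. Then xy^t z has p + (p!/k)·k = p + p! copies of 0. Now the 0-count equals the 1-count, so i ≠ j fails. So xy^t z = 0^{p+p!} 1^{p+p!} ∉ L.
Contradiction. Therefore L is not regular.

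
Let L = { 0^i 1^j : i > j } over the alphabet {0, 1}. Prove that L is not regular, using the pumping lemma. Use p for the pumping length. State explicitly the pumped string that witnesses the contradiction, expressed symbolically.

0^{p+1-k} 1^p

Assume L is regular; let p be its pumping constant.
Choose w = 0^{p+1} 1^p ∈ L, with |w| = 2p+1 ≥ p.
By the pumping lemma, w = xyz with |xy| ≤ p and |y| ≥ 1.
Since the first p symbols of w are all 0's and |xy| ≤ p, y lies entirely in the leading 0-block: y = 0^k for some k with 1 ≤ k ≤ p.
Consider xy^0z = xz = 0^{p+1-k} 1^p. Since k ≥ 1, the 0-count p+1-k is at most p, so i > j fails; thus xz ∉ L.
Contradiction. Therefore L is not regular.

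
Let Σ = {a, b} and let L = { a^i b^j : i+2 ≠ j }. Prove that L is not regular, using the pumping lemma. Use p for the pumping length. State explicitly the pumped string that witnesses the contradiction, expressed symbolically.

a^{p+p!} b^{p+p!+2}

Toward a contradiction, assume L is regular with pumping length p.
Choose w = a^p b^{p+p!+2}. Since p ≠ (p+p!+2)-2 = p+p!, w ∈ L; and |w| ≥ p.
Write w = xyz as guaranteed by the lemma, with |xy| ≤ p and y is nonempty.
Because |xy| ≤ p and w begins with p copies of a, we have y = a^k with 1 ≤ k ≤ p.
Since 1 ≤ k ≤ p, k divides p!; set t = 1 + p!/k. Then xy^t z has p + (p!/k)·k = p + p! copies of a. Now the a-count is p+p! and (b-count)-2 = (p+p!+2)-2 = p+p!, so i+2 ≠ j fails. So xy^t z = a^{p+p!} b^{p+p!+2} ∉ L.
This contradicts the pumping lemma, so L is not regular.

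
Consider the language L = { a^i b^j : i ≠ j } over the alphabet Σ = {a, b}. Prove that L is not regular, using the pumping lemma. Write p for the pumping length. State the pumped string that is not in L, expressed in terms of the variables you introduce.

a^{p+p!} b^{p+p!}

Suppose for contradiction that L is regular, and let p be the pumping length.
Choose w = a^p b^{p+p!}. Since p ≠ p+p!, w ∈ L; and |w| ≥ p.
Write w = xyz as guaranteed by the lemma, with |xy| ≤ p and |y| ≥ 1.
Because |xy| ≤ p and w begins with p copies of a, we have y = a^k with 1 ≤ k ≤ p.
Since 1 ≤ k ≤ p, k divides p!; set t = 1 + p!/k. Then xy^t z has p + (p!/k)·k = p + p! copies of a. Now the a-count equals the b-count, so i ≠ j fails. So xy^t z = a^{p+p!} b^{p+p!} ∉ L.
This is a contradiction; hence L is not regular.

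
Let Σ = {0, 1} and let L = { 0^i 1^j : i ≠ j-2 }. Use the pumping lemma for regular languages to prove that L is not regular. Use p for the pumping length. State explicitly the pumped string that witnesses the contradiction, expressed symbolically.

Toward a contradiction, assume L is regular with pumping length p.
Choose w = 0^p 1^{p+p!+2}. Since p ≠ (p+p!+2)-2 = p+p!, w ∈ L; and |w| ≥ p.
By the pumping lemma, w = xyz with |xy| ≤ p and y is nonempty.
Because |xy| ≤ p and w begins with p copies of 0, we have y = 0^k with 1 ≤ k ≤ p.
Since 1 ≤ k ≤ p, k divides p!; set t = 1 + p!/k. Then xy^t z has p + (p!/k)·k = p + p! copies of 0. Now the 0-count is p+p! and (1-count)-2 = (p+p!+2)-2 = p+p!, so i ≠ j-2 fails. So xy^t z = 0^{p+p!} 1^{p+p!+2} ∉ L.
This is a contradiction; hence L is not regular.

0^{p+p!} 1^{p+p!+2}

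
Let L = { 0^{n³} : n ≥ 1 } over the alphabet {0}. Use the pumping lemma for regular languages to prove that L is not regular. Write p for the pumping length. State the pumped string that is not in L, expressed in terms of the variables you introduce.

0^{p³+k}

Assume L is regular; let p be its pumping constant.
Take w = 0^{p³} ∈ L with |w| = p³ ≥ p.
Write w = xyz as guaranteed by the lemma, with |xy| ≤ p and y is nonempty.
Then y = 0^k for some k with 1 ≤ k ≤ p.
Pump with i = 2: xy^2z = 0^{p³+k}. Since 1 ≤ k ≤ p, p³ < p³+k ≤ p³+p < p³+3p²+3p+1 = (p+1)³, so p³+k is not a perfect cube. So xy^2z ∉ L.
This contradicts the pumping lemma, so L is not regular.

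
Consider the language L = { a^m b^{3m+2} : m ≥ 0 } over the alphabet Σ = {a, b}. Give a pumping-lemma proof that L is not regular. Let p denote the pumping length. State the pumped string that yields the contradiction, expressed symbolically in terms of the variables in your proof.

a^{p+k} b^{3p+2}

Toward a contradiction, assume L is regular with pumping length p.
Take w = a^p b^{3p+2}. Then w ∈ L and |w| = 4p+2 ≥ p.
Write w = xyz as guaranteed by the lemma, with |xy| ≤ p and y is nonempty.
The first p characters of w are a's, so xy (and hence y) consists only of a's. Write y = a^k, 1 ≤ k ≤ p.
Pump with i = 2: xy^2z = a^{p+k} b^{3p+2}. For this to lie in L we would need 3p+2 = 3(p+k)+2, which forces k = 0. But k ≥ 1, so xy^2z ∉ L.
This contradicts the pumping lemma, so L is not regular.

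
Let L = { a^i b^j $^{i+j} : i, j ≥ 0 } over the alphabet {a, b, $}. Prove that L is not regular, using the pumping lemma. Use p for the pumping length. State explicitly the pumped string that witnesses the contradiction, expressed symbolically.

a^{p+k} b^p $^{2p}

Assume L is regular. Let p be the pumping length given by the pumping lemma.
Take w = a^p b^p $^{2p} ∈ L (with i=j=p, i+j=2p), |w| = 4p ≥ p.
By the pumping lemma, w = xyz with |xy| ≤ p and y is nonempty.
The first p characters of w are a's, so xy (and hence y) consists only of a's. Write y = a^k, 1 ≤ k ≤ p.
Consider xy^2z = a^{p+k} b^p $^{2p}. Now the a- and b-counts sum to 2p+k, but the $-count is 2p ≠ 2p+k. So xy^2z ∉ L.
Contradiction. Therefore L is not regular.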